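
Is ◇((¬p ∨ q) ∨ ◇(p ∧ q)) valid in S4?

Tableau for the negation ¬◇((¬p ∨ q) ∨ ◇(p ∧ q)):
1. ¬◇((¬p ∨ q) ∨ ◇(p ∧ q)), 0
2. ¬((¬p ∨ q) ∨ ◇(p ∧ q)), 0
3. ¬(¬p ∨ q), 0
4. ¬◇(p ∧ q), 0
5. p, 0
6. ¬q, 0
7. ¬(p ∧ q), 0
Accessibility: 0R0
The negation has an open branch (countermodel exists).

Invalid (countermodel exists)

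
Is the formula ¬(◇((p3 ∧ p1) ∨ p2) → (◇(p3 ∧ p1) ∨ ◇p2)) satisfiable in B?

Unsatisfiable (every branch closes)

1. ¬(◇((p3 ∧ p1) ∨ p2) → (◇(p3 ∧ p1) ∨ ◇p2)), 0
2. ◇((p3 ∧ p1) ∨ p2), 0   [¬→-rule on 1]
3. ¬(◇(p3 ∧ p1) ∨ ◇p2), 0   [¬→-rule on 1]
4. ¬◇(p3 ∧ p1), 0   [¬∨-rule on 3]
5. ¬◇p2, 0   [¬∨-rule on 3]
6. ¬(p3 ∧ p1), 0   [¬◇-rule on 4 via 0R0]
7. ¬p2, 0   [¬◇-rule on 5 via 0R0]
8. ¬p1, 0   [¬∧-rule on 6 (branches; this branch)]
9. (p3 ∧ p1) ∨ p2, 1   [◇-rule on 2: fresh world 1, 0R1]
10. ¬(p3 ∧ p1), 1   [¬◇-rule on 4 via 0R1]
11. ¬p2, 1   [¬◇-rule on 5 via 0R1]
12. p3 ∧ p1, 1   [∨-rule on 9 (branches; this branch)]
13. p3, 1   [∧-rule on 12]
14. p1, 1   [∧-rule on 12]
15. ¬p1, 1   [¬∧-rule on 10 (branches; this branch)]
Accessibility: 0R0, 0R1, 1R0, 1R1
Branch closes: p1 and ¬p1 both at 1.
Every branch closes; the branch above is one of them.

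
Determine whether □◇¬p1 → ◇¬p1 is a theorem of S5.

Valid

Tableau for the negation ¬(□◇¬p1 → ◇¬p1):
1. ¬(□◇¬p1 → ◇¬p1), u
2. □◇¬p1, u
3. ¬◇¬p1, u
4. ◇¬p1, u
5. p1, u
6. ¬p1, v
7. ◇¬p1, v
8. p1, v
Accessibility: uRu, uRv, vRu, vRv
Branch closes: p1 and ¬p1 both at v.
All branches of the negation close; one closing branch shown above.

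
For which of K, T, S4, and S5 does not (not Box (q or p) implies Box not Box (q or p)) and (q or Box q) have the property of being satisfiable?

S4-tableau for the formula:
1. not (not Box (q or p) implies Box not Box (q or p)) and (q or Box q), w0
2. not (not Box (q or p) implies Box not Box (q or p)), w0
3. q or Box q, w0
4. not Box (q or p), w0
5. not Box not Box (q or p), w0
6. q, w0
7. not (q or p), w1
8. not q, w1
9. not p, w1
10. Box (q or p), w2
11. q or p, w2
12. p, w2
Accessibility: w0Rw0, w0Rw1, w0Rw2, w1Rw1, w2Rw2
Complete open branch: satisfiable in S4, hence also in K, T (this S4-model is also a K-model and a T-model).
S5-tableau for the formula:
1. not (not Box (q or p) implies Box not Box (q or p)) and (q or Box q), w0
2. not (not Box (q or p) implies Box not Box (q or p)), w0
3. q or Box q, w0
4. not Box (q or p), w0
5. not Box not Box (q or p), w0
6. q, w0
7. not (q or p), w1
8. not q, w1
9. not p, w1
10. Box (q or p), w2
11. q or p, w0
12. q or p, w1
13. q or p, w2
14. p, w0
15. p, w1
Accessibility: w0Rw0, w0Rw1, w0Rw2, w1Rw0, w1Rw1, w1Rw2, w2Rw0, w2Rw1, w2Rw2
Branch closes: p and not p both at w1.
Every branch closes (one shown): unsatisfiable in S5.

K, T, S4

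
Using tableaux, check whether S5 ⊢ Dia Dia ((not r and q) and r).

Invalid (countermodel exists)

Tableau for the negation not Dia Dia ((not r and q) and r):
1. not Dia Dia ((not r and q) and r), w0
2. not Dia ((not r and q) and r), w0   [neg-Dia-rule on 1 via w0Rw0]
3. not ((not r and q) and r), w0   [neg-Dia-rule on 2 via w0Rw0]
4. not r, w0   [neg-and-rule on 3 (branches; this branch)]
Accessibility: w0Rw0
The negation has an open branch (countermodel exists).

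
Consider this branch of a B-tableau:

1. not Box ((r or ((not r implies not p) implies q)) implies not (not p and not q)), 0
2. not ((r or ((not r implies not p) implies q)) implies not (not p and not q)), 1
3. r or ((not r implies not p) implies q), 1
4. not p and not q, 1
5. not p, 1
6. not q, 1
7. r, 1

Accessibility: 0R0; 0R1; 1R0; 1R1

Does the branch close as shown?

No, open

No world carries both an atom and its negation.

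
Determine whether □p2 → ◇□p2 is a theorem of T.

Tableau for the negation ¬(□p2 → ◇□p2):
1. ¬(□p2 → ◇□p2), u
2. □p2, u   [¬→-rule on 1]
3. ¬◇□p2, u   [¬→-rule on 1]
4. p2, u   [□-rule on 2 via uRu]
5. ¬□p2, u   [¬◇-rule on 3 via uRu]
6. ¬p2, v   [¬□-rule on 5: fresh world v, uRv]
7. p2, v   [□-rule on 2 via uRv]
Accessibility: uRu, uRv, vRv
Branch closes: p2 and ¬p2 both at v.
All branches of the negation close; one closing branch shown above.

Yes, valid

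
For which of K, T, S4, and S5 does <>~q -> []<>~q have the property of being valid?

S4-tableau for the negation ~(<>~q -> []<>~q):
1. ~(<>~q -> []<>~q), w0
2. <>~q, w0
3. ~[]<>~q, w0
4. ~q, w1
5. ~<>~q, w2
6. q, w2
Accessibility: w0Rw0, w0Rw1, w0Rw2, w1Rw1, w2Rw2
Complete open branch: countermodel on an S4-frame, so not valid in S4, nor in K, T (the same frame is also a K-frame and a T-frame).
S5-tableau for the negation ~(<>~q -> []<>~q):
1. ~(<>~q -> []<>~q), w0
2. <>~q, w0
3. ~[]<>~q, w0
4. ~q, w1
5. ~<>~q, w2
6. q, w0
7. q, w1
Accessibility: w0Rw0, w0Rw1, w0Rw2, w1Rw0, w1Rw1, w1Rw2, w2Rw0, w2Rw1, w2Rw2
Branch closes: q and ~q both at w1.
Every branch closes (one shown): valid in S5.

S5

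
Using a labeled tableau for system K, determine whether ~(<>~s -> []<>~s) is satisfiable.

Satisfiable (open branch found)

1. ~(<>~s -> []<>~s), w0
2. <>~s, w0
3. ~[]<>~s, w0
4. ~s, w1
5. ~<>~s, w2
Accessibility: w0Rw1, w0Rw2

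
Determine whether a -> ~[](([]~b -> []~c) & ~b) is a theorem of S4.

Invalid (countermodel exists)

Tableau for the negation ~(a -> ~[](([]~b -> []~c) & ~b)):
1. ~(a -> ~[](([]~b -> []~c) & ~b)), u
2. a, u
3. [](([]~b -> []~c) & ~b), u
4. ([]~b -> []~c) & ~b, u
5. []~b -> []~c, u
6. ~b, u
7. []~c, u
8. ~c, u
Accessibility: uRu
The negation has an open branch (countermodel exists).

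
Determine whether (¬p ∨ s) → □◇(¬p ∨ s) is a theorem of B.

Tableau for the negation ¬((¬p ∨ s) → □◇(¬p ∨ s)):
1. ¬((¬p ∨ s) → □◇(¬p ∨ s)), u
2. ¬p ∨ s, u   [¬→-rule on 1]
3. ¬□◇(¬p ∨ s), u   [¬→-rule on 1]
4. s, u   [∨-rule on 2 (branches; this branch)]
5. ¬◇(¬p ∨ s), v   [¬□-rule on 3: fresh world v, uRv]
6. ¬(¬p ∨ s), u   [¬◇-rule on 5 via vRu]
7. p, u   [¬∨-rule on 6]
8. ¬s, u   [¬∨-rule on 6]
Accessibility: uRu, uRv, vRu, vRv
Branch closes: s and ¬s both at u.
All branches of the negation close; one closing branch shown above.

Valid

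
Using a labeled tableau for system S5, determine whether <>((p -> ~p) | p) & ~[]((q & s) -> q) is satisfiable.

No, unsatisfiable

1. <>((p -> ~p) | p) & ~[]((q & s) -> q), u
2. <>((p -> ~p) | p), u
3. ~[]((q & s) -> q), u
4. (p -> ~p) | p, v
5. p -> ~p, v
6. ~p, v
7. ~((q & s) -> q), w
8. q & s, w
9. ~q, w
10. q, w
11. s, w
Accessibility: uRu, uRv, uRw, vRu, vRv, vRw, wRu, wRv, wRw
Branch closes: q and ~q both at w.
(One branch shown.) All branches close.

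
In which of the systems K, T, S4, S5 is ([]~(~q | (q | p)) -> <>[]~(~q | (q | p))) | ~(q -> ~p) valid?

T-tableau for the negation ~(([]~(~q | (q | p)) -> <>[]~(~q | (q | p))) | ~(q -> ~p)):
1. ~(([]~(~q | (q | p)) -> <>[]~(~q | (q | p))) | ~(q -> ~p)), w0
2. ~([]~(~q | (q | p)) -> <>[]~(~q | (q | p))), w0
3. q -> ~p, w0
4. []~(~q | (q | p)), w0
5. ~<>[]~(~q | (q | p)), w0
6. ~(~q | (q | p)), w0
7. q, w0
8. ~(q | p), w0
9. ~q, w0
10. ~p, w0
Accessibility: w0Rw0
Branch closes: q and ~q both at w0.
Every branch closes (one shown): valid in T, hence also in S4, S5 (every theorem of T is a theorem of S4 and S5).
K-tableau for the negation ~(([]~(~q | (q | p)) -> <>[]~(~q | (q | p))) | ~(q -> ~p)):
1. ~(([]~(~q | (q | p)) -> <>[]~(~q | (q | p))) | ~(q -> ~p)), w0
2. ~([]~(~q | (q | p)) -> <>[]~(~q | (q | p))), w0
3. q -> ~p, w0
4. []~(~q | (q | p)), w0
5. ~<>[]~(~q | (q | p)), w0
6. ~p, w0
Complete open branch: countermodel on a K-frame, so not valid in K.

T, S4, S5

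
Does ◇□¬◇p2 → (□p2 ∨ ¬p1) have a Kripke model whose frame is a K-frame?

1. ◇□¬◇p2 → (□p2 ∨ ¬p1), u
2. □p2 ∨ ¬p1, u   [→-rule on 1 (branches; this branch)]
3. ¬p1, u   [∨-rule on 2 (branches; this branch)]

Yes, satisfiable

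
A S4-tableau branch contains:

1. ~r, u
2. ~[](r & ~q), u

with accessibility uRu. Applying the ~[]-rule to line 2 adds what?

a fresh world v with uRv, and ~(r & ~q) at v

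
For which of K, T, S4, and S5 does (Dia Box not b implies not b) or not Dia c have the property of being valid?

S5-tableau for the negation not ((Dia Box not b implies not b) or not Dia c):
1. not ((Dia Box not b implies not b) or not Dia c), w0
2. not (Dia Box not b implies not b), w0
3. Dia c, w0
4. Dia Box not b, w0
5. b, w0
6. c, w1
7. Box not b, w2
8. not b, w0
Accessibility: w0Rw0, w0Rw1, w0Rw2, w1Rw0, w1Rw1, w1Rw2, w2Rw0, w2Rw1, w2Rw2
Branch closes: b and not b both at w0.
Every branch closes (one shown): valid in S5.
S4-tableau for the negation not ((Dia Box not b implies not b) or not Dia c):
1. not ((Dia Box not b implies not b) or not Dia c), w0
2. not (Dia Box not b implies not b), w0
3. Dia c, w0
4. Dia Box not b, w0
5. b, w0
6. c, w1
7. Box not b, w2
8. not b, w2
Accessibility: w0Rw0, w0Rw1, w0Rw2, w1Rw1, w2Rw2
Complete open branch: countermodel on an S4-frame, so not valid in S4, nor in K, T (the same frame is also a K-frame and a T-frame).

S5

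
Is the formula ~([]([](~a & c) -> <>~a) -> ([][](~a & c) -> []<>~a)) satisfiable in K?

1. ~([]([](~a & c) -> <>~a) -> ([][](~a & c) -> []<>~a)), w0
2. []([](~a & c) -> <>~a), w0
3. ~([][](~a & c) -> []<>~a), w0
4. [][](~a & c), w0
5. ~[]<>~a, w0
6. ~<>~a, w1
7. [](~a & c) -> <>~a, w1
8. [](~a & c), w1
9. ~[](~a & c), w1
10. ~(~a & c), w2
11. a, w2
12. ~a & c, w2
13. ~a, w2
14. c, w2
Accessibility: w0Rw1, w1Rw2
Branch closes: a and ~a both at w2.
Every branch closes; the branch above is one of them.

Unsatisfiable (every branch closes)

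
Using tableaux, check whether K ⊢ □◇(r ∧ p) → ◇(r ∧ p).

Not valid

Tableau for the negation ¬(□◇(r ∧ p) → ◇(r ∧ p)):
1. ¬(□◇(r ∧ p) → ◇(r ∧ p)), u
2. □◇(r ∧ p), u
3. ¬◇(r ∧ p), u
The negation has an open branch (countermodel exists).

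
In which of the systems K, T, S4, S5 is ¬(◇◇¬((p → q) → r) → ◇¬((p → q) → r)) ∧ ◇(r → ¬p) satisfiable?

K, T

T-tableau for the formula:
1. ¬(◇◇¬((p → q) → r) → ◇¬((p → q) → r)) ∧ ◇(r → ¬p), 0
2. ¬(◇◇¬((p → q) → r) → ◇¬((p → q) → r)), 0   [∧-rule on 1]
3. ◇(r → ¬p), 0   [∧-rule on 1]
4. ◇◇¬((p → q) → r), 0   [¬→-rule on 2]
5. ¬◇¬((p → q) → r), 0   [¬→-rule on 2]
6. (p → q) → r, 0   [¬◇-rule on 5 via 0R0]
7. r, 0   [→-rule on 6 (branches; this branch)]
8. r → ¬p, 1   [◇-rule on 3: fresh world 1, 0R1]
9. (p → q) → r, 1   [¬◇-rule on 5 via 0R1]
10. ¬p, 1   [→-rule on 8 (branches; this branch)]
11. r, 1   [→-rule on 9 (branches; this branch)]
12. ◇¬((p → q) → r), 2   [◇-rule on 4: fresh world 2, 0R2]
13. (p → q) → r, 2   [¬◇-rule on 5 via 0R2]
14. r, 2   [→-rule on 13 (branches; this branch)]
15. ¬((p → q) → r), 3   [◇-rule on 12: fresh world 3, 2R3]
16. p → q, 3   [¬→-rule on 15]
17. ¬r, 3   [¬→-rule on 15]
18. q, 3   [→-rule on 16 (branches; this branch)]
Accessibility: 0R0, 0R1, 0R2, 1R1, 2R2, 2R3, 3R3
Complete open branch: satisfiable in T, hence also in K (this T-model is also a K-model).
S4-tableau for the formula:
1. ¬(◇◇¬((p → q) → r) → ◇¬((p → q) → r)) ∧ ◇(r → ¬p), 0
2. ¬(◇◇¬((p → q) → r) → ◇¬((p → q) → r)), 0   [∧-rule on 1]
3. ◇(r → ¬p), 0   [∧-rule on 1]
4. ◇◇¬((p → q) → r), 0   [¬→-rule on 2]
5. ¬◇¬((p → q) → r), 0   [¬→-rule on 2]
6. (p → q) → r, 0   [¬◇-rule on 5 via 0R0]
7. ¬(p → q), 0   [→-rule on 6 (branches; this branch)]
8. p, 0   [¬→-rule on 7]
9. ¬q, 0   [¬→-rule on 7]
10. r → ¬p, 1   [◇-rule on 3: fresh world 1, 0R1]
11. (p → q) → r, 1   [¬◇-rule on 5 via 0R1]
12. ¬r, 1   [→-rule on 10 (branches; this branch)]
13. ¬(p → q), 1   [→-rule on 11 (branches; this branch)]
14. p, 1   [¬→-rule on 13]
15. ¬q, 1   [¬→-rule on 13]
16. ◇¬((p → q) → r), 2   [◇-rule on 4: fresh world 2, 0R2]
17. (p → q) → r, 2   [¬◇-rule on 5 via 0R2]
18. ¬(p → q), 2   [→-rule on 17 (branches; this branch)]
19. p, 2   [¬→-rule on 18]
20. ¬q, 2   [¬→-rule on 18]
21. ¬((p → q) → r), 3   [◇-rule on 16: fresh world 3, 2R3]
22. p → q, 3   [¬→-rule on 21]
23. ¬r, 3   [¬→-rule on 21]
24. (p → q) → r, 3   [¬◇-rule on 5 via 0R3]
25. q, 3   [→-rule on 22 (branches; this branch)]
26. ¬(p → q), 3   [→-rule on 24 (branches; this branch)]
27. p, 3   [¬→-rule on 26]
28. ¬q, 3   [¬→-rule on 26]
Accessibility: 0R0, 0R1, 0R2, 0R3, 1R1, 2R2, 2R3, 3R3
Branch closes: q and ¬q both at 3.
Every branch closes (one shown): unsatisfiable in S4, hence also in S5 (every S5-frame is an S4-frame).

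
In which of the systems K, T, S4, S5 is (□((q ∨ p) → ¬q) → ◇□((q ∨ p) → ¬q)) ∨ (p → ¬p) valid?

T, S4, S5

T-tableau for the negation ¬((□((q ∨ p) → ¬q) → ◇□((q ∨ p) → ¬q)) ∨ (p → ¬p)):
1. ¬((□((q ∨ p) → ¬q) → ◇□((q ∨ p) → ¬q)) ∨ (p → ¬p)), w0
2. ¬(□((q ∨ p) → ¬q) → ◇□((q ∨ p) → ¬q)), w0
3. ¬(p → ¬p), w0
4. □((q ∨ p) → ¬q), w0
5. ¬◇□((q ∨ p) → ¬q), w0
6. p, w0
7. (q ∨ p) → ¬q, w0
8. ¬□((q ∨ p) → ¬q), w0
9. ¬q, w0
10. ¬((q ∨ p) → ¬q), w1
11. q ∨ p, w1
12. q, w1
13. (q ∨ p) → ¬q, w1
14. ¬□((q ∨ p) → ¬q), w1
15. p, w1
16. ¬(q ∨ p), w1
17. ¬q, w1
18. ¬p, w1
Accessibility: w0Rw0, w0Rw1, w1Rw1
Branch closes: q and ¬q both at w1.
Every branch closes (one shown): valid in T, hence also in S4, S5 (every theorem of T is a theorem of S4 and S5).
K-tableau for the negation ¬((□((q ∨ p) → ¬q) → ◇□((q ∨ p) → ¬q)) ∨ (p → ¬p)):
1. ¬((□((q ∨ p) → ¬q) → ◇□((q ∨ p) → ¬q)) ∨ (p → ¬p)), w0
2. ¬(□((q ∨ p) → ¬q) → ◇□((q ∨ p) → ¬q)), w0
3. ¬(p → ¬p), w0
4. □((q ∨ p) → ¬q), w0
5. ¬◇□((q ∨ p) → ¬q), w0
6. p, w0
Complete open branch: countermodel on a K-frame, so not valid in K.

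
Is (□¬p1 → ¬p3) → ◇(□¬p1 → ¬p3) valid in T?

Yes, valid

Tableau for the negation ¬((□¬p1 → ¬p3) → ◇(□¬p1 → ¬p3)):
1. ¬((□¬p1 → ¬p3) → ◇(□¬p1 → ¬p3)), u
2. □¬p1 → ¬p3, u   [¬→-rule on 1]
3. ¬◇(□¬p1 → ¬p3), u   [¬→-rule on 1]
4. ¬(□¬p1 → ¬p3), u   [¬◇-rule on 3 via uRu]
5. □¬p1, u   [¬→-rule on 4]
6. p3, u   [¬→-rule on 4]
7. ¬p1, u   [□-rule on 5 via uRu]
8. ¬□¬p1, u   [→-rule on 2 (branches; this branch)]
9. p1, v   [¬□-rule on 8: fresh world v, uRv]
10. ¬(□¬p1 → ¬p3), v   [¬◇-rule on 3 via uRv]
11. □¬p1, v   [¬→-rule on 10]
12. p3, v   [¬→-rule on 10]
13. ¬p1, v   [□-rule on 5 via uRv]
Accessibility: uRu, uRv, vRv
Branch closes: p1 and ¬p1 both at v.
All branches of the negation close; one closing branch shown above.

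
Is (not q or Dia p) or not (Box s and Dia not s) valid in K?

Tableau for the negation not ((not q or Dia p) or not (Box s and Dia not s)):
1. not ((not q or Dia p) or not (Box s and Dia not s)), u
2. not (not q or Dia p), u
3. Box s and Dia not s, u
4. q, u
5. not Dia p, u
6. Box s, u
7. Dia not s, u
8. not s, v
9. not p, v
10. s, v
Accessibility: uRv
Branch closes: s and not s both at v.
All branches of the negation close; one closing branch shown above.

Valid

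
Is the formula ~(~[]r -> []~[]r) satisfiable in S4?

Yes, satisfiable

1. ~(~[]r -> []~[]r), 0
2. ~[]r, 0
3. ~[]~[]r, 0
4. ~r, 1
5. []r, 2
6. r, 2
Accessibility: 0R0, 0R1, 0R2, 1R1, 2R2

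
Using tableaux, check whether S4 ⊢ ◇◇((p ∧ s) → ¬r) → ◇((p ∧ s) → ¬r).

Valid

Tableau for the negation ¬(◇◇((p ∧ s) → ¬r) → ◇((p ∧ s) → ¬r)):
1. ¬(◇◇((p ∧ s) → ¬r) → ◇((p ∧ s) → ¬r)), 0
2. ◇◇((p ∧ s) → ¬r), 0   [¬→-rule on 1]
3. ¬◇((p ∧ s) → ¬r), 0   [¬→-rule on 1]
4. ¬((p ∧ s) → ¬r), 0   [¬◇-rule on 3 via 0R0]
5. p ∧ s, 0   [¬→-rule on 4]
6. r, 0   [¬→-rule on 4]
7. p, 0   [∧-rule on 5]
8. s, 0   [∧-rule on 5]
9. ◇((p ∧ s) → ¬r), 1   [◇-rule on 2: fresh world 1, 0R1]
10. ¬((p ∧ s) → ¬r), 1   [¬◇-rule on 3 via 0R1]
11. p ∧ s, 1   [¬→-rule on 10]
12. r, 1   [¬→-rule on 10]
13. p, 1   [∧-rule on 11]
14. s, 1   [∧-rule on 11]
15. (p ∧ s) → ¬r, 2   [◇-rule on 9: fresh world 2, 1R2]
16. ¬((p ∧ s) → ¬r), 2   [¬◇-rule on 3 via 0R2]
17. p ∧ s, 2   [¬→-rule on 16]
18. r, 2   [¬→-rule on 16]
19. p, 2   [∧-rule on 17]
20. s, 2   [∧-rule on 17]
21. ¬(p ∧ s), 2   [→-rule on 15 (branches; this branch)]
22. ¬s, 2   [¬∧-rule on 21 (branches; this branch)]
Accessibility: 0R0, 0R1, 0R2, 1R1, 1R2, 2R2
Branch closes: s and ¬s both at 2.
Every branch of the negation's tableau closes; the branch above is one of them.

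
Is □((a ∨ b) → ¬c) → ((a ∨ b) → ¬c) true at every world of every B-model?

Tableau for the negation ¬(□((a ∨ b) → ¬c) → ((a ∨ b) → ¬c)):
1. ¬(□((a ∨ b) → ¬c) → ((a ∨ b) → ¬c)), 0
2. □((a ∨ b) → ¬c), 0   [¬→-rule on 1]
3. ¬((a ∨ b) → ¬c), 0   [¬→-rule on 1]
4. a ∨ b, 0   [¬→-rule on 3]
5. c, 0   [¬→-rule on 3]
6. (a ∨ b) → ¬c, 0   [□-rule on 2 via 0R0]
7. b, 0   [∨-rule on 4 (branches; this branch)]
8. ¬(a ∨ b), 0   [→-rule on 6 (branches; this branch)]
9. ¬a, 0   [¬∨-rule on 8]
10. ¬b, 0   [¬∨-rule on 8]
Accessibility: 0R0
Branch closes: b and ¬b both at 0.
All branches of the negation close; one closing branch shown above.

Valid in B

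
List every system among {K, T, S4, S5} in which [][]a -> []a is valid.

T, S4, S5

T-tableau for the negation ~([][]a -> []a):
1. ~([][]a -> []a), u
2. [][]a, u   [~->-rule on 1]
3. ~[]a, u   [~->-rule on 1]
4. []a, u   [[]-rule on 2 via uRu]
5. a, u   [[]-rule on 4 via uRu]
6. ~a, v   [~[]-rule on 3: fresh world v, uRv]
7. []a, v   [[]-rule on 2 via uRv]
8. a, v   [[]-rule on 4 via uRv]
Accessibility: uRu, uRv, vRv
Branch closes: a and ~a both at v.
Every branch closes (one shown): valid in T, hence also in S4, S5 (every theorem of T is a theorem of S4 and S5).
K-tableau for the negation ~([][]a -> []a):
1. ~([][]a -> []a), u
2. [][]a, u   [~->-rule on 1]
3. ~[]a, u   [~->-rule on 1]
4. ~a, v   [~[]-rule on 3: fresh world v, uRv]
5. []a, v   [[]-rule on 2 via uRv]
Accessibility: uRv
Complete open branch: countermodel on a K-frame, so not valid in K.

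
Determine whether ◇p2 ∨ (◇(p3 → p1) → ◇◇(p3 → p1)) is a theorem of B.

Tableau for the negation ¬(◇p2 ∨ (◇(p3 → p1) → ◇◇(p3 → p1))):
1. ¬(◇p2 ∨ (◇(p3 → p1) → ◇◇(p3 → p1))), 0
2. ¬◇p2, 0
3. ¬(◇(p3 → p1) → ◇◇(p3 → p1)), 0
4. ◇(p3 → p1), 0
5. ¬◇◇(p3 → p1), 0
6. ¬p2, 0
7. ¬◇(p3 → p1), 0
8. ¬(p3 → p1), 0
9. p3, 0
10. ¬p1, 0
11. p3 → p1, 1
12. ¬p2, 1
13. ¬◇(p3 → p1), 1
14. ¬(p3 → p1), 1
15. p3, 1
16. ¬p1, 1
17. p1, 1
Accessibility: 0R0, 0R1, 1R0, 1R1
Branch closes: p1 and ¬p1 both at 1.
Every branch of the negation's tableau closes; the branch above is one of them.

Valid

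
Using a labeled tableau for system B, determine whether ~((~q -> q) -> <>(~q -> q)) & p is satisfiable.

1. ~((~q -> q) -> <>(~q -> q)) & p, w0
2. ~((~q -> q) -> <>(~q -> q)), w0
3. p, w0
4. ~q -> q, w0
5. ~<>(~q -> q), w0
6. ~(~q -> q), w0
7. ~q, w0
8. q, w0
Accessibility: w0Rw0
Branch closes: q and ~q both at w0.
All branches of the tableau close; one closing branch shown above.

Unsatisfiable (every branch closes)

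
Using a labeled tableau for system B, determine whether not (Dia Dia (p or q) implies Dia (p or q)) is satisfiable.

1. not (Dia Dia (p or q) implies Dia (p or q)), w0
2. Dia Dia (p or q), w0   [neg-implies-rule on 1]
3. not Dia (p or q), w0   [neg-implies-rule on 1]
4. not (p or q), w0   [neg-Dia-rule on 3 via w0Rw0]
5. not p, w0   [neg-or-rule on 4]
6. not q, w0   [neg-or-rule on 4]
7. Dia (p or q), w1   [Dia-rule on 2: fresh world w1, w0Rw1]
8. not (p or q), w1   [neg-Dia-rule on 3 via w0Rw1]
9. not p, w1   [neg-or-rule on 8]
10. not q, w1   [neg-or-rule on 8]
11. p or q, w2   [Dia-rule on 7: fresh world w2, w1Rw2]
12. q, w2   [or-rule on 11 (branches; this branch)]
Accessibility: w0Rw0, w0Rw1, w1Rw0, w1Rw1, w1Rw2, w2Rw1, w2Rw2

Satisfiable (open branch found)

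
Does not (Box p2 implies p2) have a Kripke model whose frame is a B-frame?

No, unsatisfiable

1. not (Box p2 implies p2), 0
2. Box p2, 0   [neg-implies-rule on 1]
3. not p2, 0   [neg-implies-rule on 1]
4. p2, 0   [Box-rule on 2 via 0R0]
Accessibility: 0R0
Branch closes: p2 and not p2 both at 0.
(One branch shown.) All branches close.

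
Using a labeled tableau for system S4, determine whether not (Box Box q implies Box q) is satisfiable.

1. not (Box Box q implies Box q), 0
2. Box Box q, 0   [neg-implies-rule on 1]
3. not Box q, 0   [neg-implies-rule on 1]
4. Box q, 0   [Box-rule on 2 via 0R0]
5. q, 0   [Box-rule on 4 via 0R0]
6. not q, 1   [neg-Box-rule on 3: fresh world 1, 0R1]
7. Box q, 1   [Box-rule on 2 via 0R1]
8. q, 1   [Box-rule on 4 via 0R1]
Accessibility: 0R0, 0R1, 1R1
Branch closes: q and not q both at 1.
All branches of the tableau close; one closing branch shown above.

No, unsatisfiable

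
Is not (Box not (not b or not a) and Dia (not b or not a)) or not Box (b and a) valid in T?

Tableau for the negation not (not (Box not (not b or not a) and Dia (not b or not a)) or not Box (b and a)):
1. not (not (Box not (not b or not a) and Dia (not b or not a)) or not Box (b and a)), 0
2. Box not (not b or not a) and Dia (not b or not a), 0   [neg-or-rule on 1]
3. Box (b and a), 0   [neg-or-rule on 1]
4. Box not (not b or not a), 0   [and-rule on 2]
5. Dia (not b or not a), 0   [and-rule on 2]
6. b and a, 0   [Box-rule on 3 via 0R0]
7. b, 0   [and-rule on 6]
8. a, 0   [and-rule on 6]
9. not (not b or not a), 0   [Box-rule on 4 via 0R0]
10. not b or not a, 1   [Dia-rule on 5: fresh world 1, 0R1]
11. b and a, 1   [Box-rule on 3 via 0R1]
12. b, 1   [and-rule on 11]
13. a, 1   [and-rule on 11]
14. not (not b or not a), 1   [Box-rule on 4 via 0R1]
15. not a, 1   [or-rule on 10 (branches; this branch)]
Accessibility: 0R0, 0R1, 1R1
Branch closes: a and not a both at 1.
All branches of the negation close; one closing branch shown above.

Valid in T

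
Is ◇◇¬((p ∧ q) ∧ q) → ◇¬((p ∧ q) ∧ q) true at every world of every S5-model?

Tableau for the negation ¬(◇◇¬((p ∧ q) ∧ q) → ◇¬((p ∧ q) ∧ q)):
1. ¬(◇◇¬((p ∧ q) ∧ q) → ◇¬((p ∧ q) ∧ q)), 0
2. ◇◇¬((p ∧ q) ∧ q), 0   [¬→-rule on 1]
3. ¬◇¬((p ∧ q) ∧ q), 0   [¬→-rule on 1]
4. (p ∧ q) ∧ q, 0   [¬◇-rule on 3 via 0R0]
5. p ∧ q, 0   [∧-rule on 4]
6. q, 0   [∧-rule on 4]
7. p, 0   [∧-rule on 5]
8. ◇¬((p ∧ q) ∧ q), 1   [◇-rule on 2: fresh world 1, 0R1]
9. (p ∧ q) ∧ q, 1   [¬◇-rule on 3 via 0R1]
10. p ∧ q, 1   [∧-rule on 9]
11. q, 1   [∧-rule on 9]
12. p, 1   [∧-rule on 10]
13. ¬((p ∧ q) ∧ q), 2   [◇-rule on 8: fresh world 2, 1R2]
14. (p ∧ q) ∧ q, 2   [¬◇-rule on 3 via 0R2]
15. p ∧ q, 2   [∧-rule on 14]
16. q, 2   [∧-rule on 14]
17. p, 2   [∧-rule on 15]
18. ¬(p ∧ q), 2   [¬∧-rule on 13 (branches; this branch)]
19. ¬q, 2   [¬∧-rule on 18 (branches; this branch)]
Accessibility: 0R0, 0R1, 0R2, 1R0, 1R1, 1R2, 2R0, 2R1, 2R2
Branch closes: q and ¬q both at 2.
All branches of the negation close; one closing branch shown above.

Valid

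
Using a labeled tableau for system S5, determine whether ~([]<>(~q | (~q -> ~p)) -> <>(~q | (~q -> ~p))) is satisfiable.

1. ~([]<>(~q | (~q -> ~p)) -> <>(~q | (~q -> ~p))), 0
2. []<>(~q | (~q -> ~p)), 0   [~->-rule on 1]
3. ~<>(~q | (~q -> ~p)), 0   [~->-rule on 1]
4. <>(~q | (~q -> ~p)), 0   [[]-rule on 2 via 0R0]
5. ~(~q | (~q -> ~p)), 0   [~<>-rule on 3 via 0R0]
6. q, 0   [~|-rule on 5]
7. ~(~q -> ~p), 0   [~|-rule on 5]
8. ~q, 0   [~->-rule on 7]
9. p, 0   [~->-rule on 7]
Accessibility: 0R0
Branch closes: q and ~q both at 0.
Every branch closes; the branch above is one of them.

No, unsatisfiable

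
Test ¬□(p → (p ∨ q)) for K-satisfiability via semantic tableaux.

No, unsatisfiable

1. ¬□(p → (p ∨ q)), w0
2. ¬(p → (p ∨ q)), w1
3. p, w1
4. ¬(p ∨ q), w1
5. ¬p, w1
6. ¬q, w1
Accessibility: w0Rw1
Branch closes: p and ¬p both at w1.
All branches of the tableau close; one closing branch shown above.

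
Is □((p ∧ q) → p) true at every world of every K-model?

Tableau for the negation ¬□((p ∧ q) → p):
1. ¬□((p ∧ q) → p), 0
2. ¬((p ∧ q) → p), 1   [¬□-rule on 1: fresh world 1, 0R1]
3. p ∧ q, 1   [¬→-rule on 2]
4. ¬p, 1   [¬→-rule on 2]
5. p, 1   [∧-rule on 3]
6. q, 1   [∧-rule on 3]
Accessibility: 0R1
Branch closes: p and ¬p both at 1.
Every branch of the negation's tableau closes; the branch above is one of them.

Valid in K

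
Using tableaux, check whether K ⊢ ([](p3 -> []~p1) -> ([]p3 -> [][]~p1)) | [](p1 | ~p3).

Tableau for the negation ~(([](p3 -> []~p1) -> ([]p3 -> [][]~p1)) | [](p1 | ~p3)):
1. ~(([](p3 -> []~p1) -> ([]p3 -> [][]~p1)) | [](p1 | ~p3)), u
2. ~([](p3 -> []~p1) -> ([]p3 -> [][]~p1)), u
3. ~[](p1 | ~p3), u
4. [](p3 -> []~p1), u
5. ~([]p3 -> [][]~p1), u
6. []p3, u
7. ~[][]~p1, u
8. ~(p1 | ~p3), v
9. ~p1, v
10. p3, v
11. p3 -> []~p1, v
12. []~p1, v
13. ~[]~p1, w
14. p3 -> []~p1, w
15. p3, w
16. []~p1, w
17. p1, x
18. ~p1, x
Accessibility: uRv, uRw, wRx
Branch closes: p1 and ~p1 both at x.
Every branch of the negation's tableau closes; the branch above is one of them.

Valid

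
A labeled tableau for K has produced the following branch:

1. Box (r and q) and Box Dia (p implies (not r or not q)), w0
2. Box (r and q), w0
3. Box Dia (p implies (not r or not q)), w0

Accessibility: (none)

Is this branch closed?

Open

There is no literal clash: for every atom and world, at most one sign appears.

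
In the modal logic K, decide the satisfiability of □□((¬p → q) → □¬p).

Satisfiable

1. □□((¬p → q) → □¬p), u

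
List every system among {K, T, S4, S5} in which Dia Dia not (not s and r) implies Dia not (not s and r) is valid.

S4, S5

T-tableau for the negation not (Dia Dia not (not s and r) implies Dia not (not s and r)):
1. not (Dia Dia not (not s and r) implies Dia not (not s and r)), u
2. Dia Dia not (not s and r), u
3. not Dia not (not s and r), u
4. not s and r, u
5. not s, u
6. r, u
7. Dia not (not s and r), v
8. not s and r, v
9. not s, v
10. r, v
11. not (not s and r), w
12. not r, w
Accessibility: uRu, uRv, vRv, vRw, wRw
Complete open branch: countermodel on a T-frame, so not valid in T, nor in K (the same frame is also a K-frame).
S4-tableau for the negation not (Dia Dia not (not s and r) implies Dia not (not s and r)):
1. not (Dia Dia not (not s and r) implies Dia not (not s and r)), u
2. Dia Dia not (not s and r), u
3. not Dia not (not s and r), u
4. not s and r, u
5. not s, u
6. r, u
7. Dia not (not s and r), v
8. not s and r, v
9. not s, v
10. r, v
11. not (not s and r), w
12. not s and r, w
13. not s, w
14. r, w
15. not r, w
Accessibility: uRu, uRv, uRw, vRv, vRw, wRw
Branch closes: r and not r both at w.
Every branch closes (one shown): valid in S4, hence also in S5 (every theorem of S4 is a theorem of S5).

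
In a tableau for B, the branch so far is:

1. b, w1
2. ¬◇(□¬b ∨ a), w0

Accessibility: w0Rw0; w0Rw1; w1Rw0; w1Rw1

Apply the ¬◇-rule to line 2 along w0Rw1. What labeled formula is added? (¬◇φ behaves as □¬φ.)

¬◇φ behaves as □¬φ: propagate the negated body to each accessible world.

¬(□¬b ∨ a), w1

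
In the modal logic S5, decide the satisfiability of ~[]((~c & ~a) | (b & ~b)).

Satisfiable (open branch found)

1. ~[]((~c & ~a) | (b & ~b)), w0
2. ~((~c & ~a) | (b & ~b)), w1   [~[]-rule on 1: fresh world w1, w0Rw1]
3. ~(~c & ~a), w1   [~|-rule on 2]
4. ~(b & ~b), w1   [~|-rule on 2]
5. a, w1   [~&-rule on 3 (branches; this branch)]
6. b, w1   [~&-rule on 4 (branches; this branch)]
Accessibility: w0Rw0, w0Rw1, w1Rw0, w1Rw1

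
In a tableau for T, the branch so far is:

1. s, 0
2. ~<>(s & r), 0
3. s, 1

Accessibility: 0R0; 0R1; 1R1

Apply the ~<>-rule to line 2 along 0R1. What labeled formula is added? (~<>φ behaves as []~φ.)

~(s & r), 1

~<>φ behaves as []~φ: propagate the negated body to each accessible world.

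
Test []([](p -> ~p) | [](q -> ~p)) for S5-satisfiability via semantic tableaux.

1. []([](p -> ~p) | [](q -> ~p)), w0
2. [](p -> ~p) | [](q -> ~p), w0
3. [](q -> ~p), w0
4. q -> ~p, w0
5. ~p, w0
Accessibility: w0Rw0

Yes, satisfiable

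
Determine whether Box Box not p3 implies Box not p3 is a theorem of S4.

Tableau for the negation not (Box Box not p3 implies Box not p3):
1. not (Box Box not p3 implies Box not p3), w0
2. Box Box not p3, w0
3. not Box not p3, w0
4. Box not p3, w0
5. not p3, w0
6. p3, w1
7. Box not p3, w1
8. not p3, w1
Accessibility: w0Rw0, w0Rw1, w1Rw1
Branch closes: p3 and not p3 both at w1.
All branches of the negation close; one closing branch shown above.

Valid in S4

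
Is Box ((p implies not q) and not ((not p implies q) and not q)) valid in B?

Tableau for the negation not Box ((p implies not q) and not ((not p implies q) and not q)):
1. not Box ((p implies not q) and not ((not p implies q) and not q)), 0
2. not ((p implies not q) and not ((not p implies q) and not q)), 1   [neg-Box-rule on 1: fresh world 1, 0R1]
3. (not p implies q) and not q, 1   [neg-and-rule on 2 (branches; this branch)]
4. not p implies q, 1   [and-rule on 3]
5. not q, 1   [and-rule on 3]
6. p, 1   [implies-rule on 4 (branches; this branch)]
Accessibility: 0R0, 0R1, 1R0, 1R1
The negation has an open branch (countermodel exists).

Not valid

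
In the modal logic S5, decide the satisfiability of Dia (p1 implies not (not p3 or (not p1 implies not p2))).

1. Dia (p1 implies not (not p3 or (not p1 implies not p2))), 0
2. p1 implies not (not p3 or (not p1 implies not p2)), 1   [Dia-rule on 1: fresh world 1, 0R1]
3. not (not p3 or (not p1 implies not p2)), 1   [implies-rule on 2 (branches; this branch)]
4. p3, 1   [neg-or-rule on 3]
5. not (not p1 implies not p2), 1   [neg-or-rule on 3]
6. not p1, 1   [neg-implies-rule on 5]
7. p2, 1   [neg-implies-rule on 5]
Accessibility: 0R0, 0R1, 1R0, 1R1

Satisfiable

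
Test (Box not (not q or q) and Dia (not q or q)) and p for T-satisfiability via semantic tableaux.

1. (Box not (not q or q) and Dia (not q or q)) and p, u
2. Box not (not q or q) and Dia (not q or q), u
3. p, u
4. Box not (not q or q), u
5. Dia (not q or q), u
6. not (not q or q), u
7. q, u
8. not q, u
Accessibility: uRu
Branch closes: q and not q both at u.
All branches of the tableau close; one closing branch shown above.

No, unsatisfiable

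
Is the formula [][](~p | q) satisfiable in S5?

1. [][](~p | q), 0
2. [](~p | q), 0
3. ~p | q, 0
4. q, 0
Accessibility: 0R0

Satisfiable (open branch found)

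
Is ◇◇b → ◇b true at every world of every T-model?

No, not valid

Tableau for the negation ¬(◇◇b → ◇b):
1. ¬(◇◇b → ◇b), u
2. ◇◇b, u
3. ¬◇b, u
4. ¬b, u
5. ◇b, v
6. ¬b, v
7. b, w
Accessibility: uRu, uRv, vRv, vRw, wRw
The negation has an open branch (countermodel exists).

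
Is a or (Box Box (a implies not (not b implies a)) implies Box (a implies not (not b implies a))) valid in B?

Tableau for the negation not (a or (Box Box (a implies not (not b implies a)) implies Box (a implies not (not b implies a)))):
1. not (a or (Box Box (a implies not (not b implies a)) implies Box (a implies not (not b implies a)))), u
2. not a, u
3. not (Box Box (a implies not (not b implies a)) implies Box (a implies not (not b implies a))), u
4. Box Box (a implies not (not b implies a)), u
5. not Box (a implies not (not b implies a)), u
6. Box (a implies not (not b implies a)), u
7. a implies not (not b implies a), u
8. not (not b implies a), u
9. not b, u
10. not (a implies not (not b implies a)), v
11. a, v
12. not b implies a, v
13. Box (a implies not (not b implies a)), v
14. a implies not (not b implies a), v
15. not (not b implies a), v
16. not b, v
17. not a, v
Accessibility: uRu, uRv, vRu, vRv
Branch closes: a and not a both at v.
Every branch of the negation's tableau closes; the branch above is one of them.

Valid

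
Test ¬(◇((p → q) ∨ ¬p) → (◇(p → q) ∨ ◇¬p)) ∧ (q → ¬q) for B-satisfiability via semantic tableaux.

No, unsatisfiable

1. ¬(◇((p → q) ∨ ¬p) → (◇(p → q) ∨ ◇¬p)) ∧ (q → ¬q), u
2. ¬(◇((p → q) ∨ ¬p) → (◇(p → q) ∨ ◇¬p)), u   [∧-rule on 1]
3. q → ¬q, u   [∧-rule on 1]
4. ◇((p → q) ∨ ¬p), u   [¬→-rule on 2]
5. ¬(◇(p → q) ∨ ◇¬p), u   [¬→-rule on 2]
6. ¬◇(p → q), u   [¬∨-rule on 5]
7. ¬◇¬p, u   [¬∨-rule on 5]
8. ¬(p → q), u   [¬◇-rule on 6 via uRu]
9. p, u   [¬→-rule on 8]
10. ¬q, u   [¬→-rule on 8]
11. (p → q) ∨ ¬p, v   [◇-rule on 4: fresh world v, uRv]
12. ¬(p → q), v   [¬◇-rule on 6 via uRv]
13. p, v   [¬→-rule on 12]
14. ¬q, v   [¬→-rule on 12]
15. p → q, v   [∨-rule on 11 (branches; this branch)]
16. q, v   [→-rule on 15 (branches; this branch)]
Accessibility: uRu, uRv, vRu, vRv
Branch closes: q and ¬q both at v.
All branches of the tableau close; one closing branch shown above.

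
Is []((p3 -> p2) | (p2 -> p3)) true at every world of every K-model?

Yes, valid

Tableau for the negation ~[]((p3 -> p2) | (p2 -> p3)):
1. ~[]((p3 -> p2) | (p2 -> p3)), 0
2. ~((p3 -> p2) | (p2 -> p3)), 1   [~[]-rule on 1: fresh world 1, 0R1]
3. ~(p3 -> p2), 1   [~|-rule on 2]
4. ~(p2 -> p3), 1   [~|-rule on 2]
5. p3, 1   [~->-rule on 3]
6. ~p2, 1   [~->-rule on 3]
7. p2, 1   [~->-rule on 4]
8. ~p3, 1   [~->-rule on 4]
Accessibility: 0R1
Branch closes: p2 and ~p2 both at 1.
Every branch of the negation's tableau closes; the branch above is one of them.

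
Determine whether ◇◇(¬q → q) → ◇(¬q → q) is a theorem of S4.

Tableau for the negation ¬(◇◇(¬q → q) → ◇(¬q → q)):
1. ¬(◇◇(¬q → q) → ◇(¬q → q)), u
2. ◇◇(¬q → q), u   [¬→-rule on 1]
3. ¬◇(¬q → q), u   [¬→-rule on 1]
4. ¬(¬q → q), u   [¬◇-rule on 3 via uRu]
5. ¬q, u   [¬→-rule on 4]
6. ◇(¬q → q), v   [◇-rule on 2: fresh world v, uRv]
7. ¬(¬q → q), v   [¬◇-rule on 3 via uRv]
8. ¬q, v   [¬→-rule on 7]
9. ¬q → q, w   [◇-rule on 6: fresh world w, vRw]
10. ¬(¬q → q), w   [¬◇-rule on 3 via uRw]
11. ¬q, w   [¬→-rule on 10]
12. q, w   [→-rule on 9 (branches; this branch)]
Accessibility: uRu, uRv, uRw, vRv, vRw, wRw
Branch closes: q and ¬q both at w.
All branches of the negation close; one closing branch shown above.

Yes, valid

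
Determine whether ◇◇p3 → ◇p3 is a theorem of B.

Tableau for the negation ¬(◇◇p3 → ◇p3):
1. ¬(◇◇p3 → ◇p3), w0
2. ◇◇p3, w0
3. ¬◇p3, w0
4. ¬p3, w0
5. ◇p3, w1
6. ¬p3, w1
7. p3, w2
Accessibility: w0Rw0, w0Rw1, w1Rw0, w1Rw1, w1Rw2, w2Rw1, w2Rw2
The negation has an open branch (countermodel exists).

Not valid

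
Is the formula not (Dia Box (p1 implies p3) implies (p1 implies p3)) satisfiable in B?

1. not (Dia Box (p1 implies p3) implies (p1 implies p3)), w0
2. Dia Box (p1 implies p3), w0
3. not (p1 implies p3), w0
4. p1, w0
5. not p3, w0
6. Box (p1 implies p3), w1
7. p1 implies p3, w0
8. p1 implies p3, w1
9. p3, w0
Accessibility: w0Rw0, w0Rw1, w1Rw0, w1Rw1
Branch closes: p3 and not p3 both at w0.
(One branch shown.) All branches close.

No, unsatisfiable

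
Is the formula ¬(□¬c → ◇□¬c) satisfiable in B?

Unsatisfiable

1. ¬(□¬c → ◇□¬c), w0
2. □¬c, w0
3. ¬◇□¬c, w0
4. ¬c, w0
5. ¬□¬c, w0
6. c, w1
7. ¬c, w1
Accessibility: w0Rw0, w0Rw1, w1Rw0, w1Rw1
Branch closes: c and ¬c both at w1.
(One branch shown.) All branches close.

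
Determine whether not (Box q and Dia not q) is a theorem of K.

Tableau for the negation Box q and Dia not q:
1. Box q and Dia not q, w0
2. Box q, w0
3. Dia not q, w0
4. not q, w1
5. q, w1
Accessibility: w0Rw1
Branch closes: q and not q both at w1.
All branches of the negation close; one closing branch shown above.

Yes, valid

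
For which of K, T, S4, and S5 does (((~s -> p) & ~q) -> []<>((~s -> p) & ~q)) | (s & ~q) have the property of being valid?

S5

S4-tableau for the negation ~((((~s -> p) & ~q) -> []<>((~s -> p) & ~q)) | (s & ~q)):
1. ~((((~s -> p) & ~q) -> []<>((~s -> p) & ~q)) | (s & ~q)), u
2. ~(((~s -> p) & ~q) -> []<>((~s -> p) & ~q)), u
3. ~(s & ~q), u
4. (~s -> p) & ~q, u
5. ~[]<>((~s -> p) & ~q), u
6. ~s -> p, u
7. ~q, u
8. ~s, u
9. p, u
10. ~<>((~s -> p) & ~q), v
11. ~((~s -> p) & ~q), v
12. q, v
Accessibility: uRu, uRv, vRv
Complete open branch: countermodel on an S4-frame, so not valid in S4, nor in K, T (the same frame is also a K-frame and a T-frame).
S5-tableau for the negation ~((((~s -> p) & ~q) -> []<>((~s -> p) & ~q)) | (s & ~q)):
1. ~((((~s -> p) & ~q) -> []<>((~s -> p) & ~q)) | (s & ~q)), u
2. ~(((~s -> p) & ~q) -> []<>((~s -> p) & ~q)), u
3. ~(s & ~q), u
4. (~s -> p) & ~q, u
5. ~[]<>((~s -> p) & ~q), u
6. ~s -> p, u
7. ~q, u
8. ~s, u
9. p, u
10. ~<>((~s -> p) & ~q), v
11. ~((~s -> p) & ~q), u
12. ~((~s -> p) & ~q), v
13. ~(~s -> p), u
14. ~p, u
Accessibility: uRu, uRv, vRu, vRv
Branch closes: p and ~p both at u.
Every branch closes (one shown): valid in S5.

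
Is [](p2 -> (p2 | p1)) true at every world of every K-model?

Valid in K

Tableau for the negation ~[](p2 -> (p2 | p1)):
1. ~[](p2 -> (p2 | p1)), w0
2. ~(p2 -> (p2 | p1)), w1   [~[]-rule on 1: fresh world w1, w0Rw1]
3. p2, w1   [~->-rule on 2]
4. ~(p2 | p1), w1   [~->-rule on 2]
5. ~p2, w1   [~|-rule on 4]
6. ~p1, w1   [~|-rule on 4]
Accessibility: w0Rw1
Branch closes: p2 and ~p2 both at w1.
All branches of the negation close; one closing branch shown above.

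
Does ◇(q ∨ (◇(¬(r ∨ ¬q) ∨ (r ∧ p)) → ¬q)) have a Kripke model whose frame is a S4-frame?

1. ◇(q ∨ (◇(¬(r ∨ ¬q) ∨ (r ∧ p)) → ¬q)), u
2. q ∨ (◇(¬(r ∨ ¬q) ∨ (r ∧ p)) → ¬q), v
3. ◇(¬(r ∨ ¬q) ∨ (r ∧ p)) → ¬q, v
4. ¬q, v
Accessibility: uRu, uRv, vRv

Satisfiable (open branch found)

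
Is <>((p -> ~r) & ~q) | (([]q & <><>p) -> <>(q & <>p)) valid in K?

Valid in K

Tableau for the negation ~(<>((p -> ~r) & ~q) | (([]q & <><>p) -> <>(q & <>p))):
1. ~(<>((p -> ~r) & ~q) | (([]q & <><>p) -> <>(q & <>p))), w0
2. ~<>((p -> ~r) & ~q), w0
3. ~(([]q & <><>p) -> <>(q & <>p)), w0
4. []q & <><>p, w0
5. ~<>(q & <>p), w0
6. []q, w0
7. <><>p, w0
8. <>p, w1
9. ~((p -> ~r) & ~q), w1
10. ~(q & <>p), w1
11. q, w1
12. ~(p -> ~r), w1
13. p, w1
14. r, w1
15. ~<>p, w1
16. p, w2
17. ~p, w2
Accessibility: w0Rw1, w1Rw2
Branch closes: p and ~p both at w2.
Every branch of the negation's tableau closes; the branch above is one of them.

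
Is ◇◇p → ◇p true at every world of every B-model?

Tableau for the negation ¬(◇◇p → ◇p):
1. ¬(◇◇p → ◇p), u
2. ◇◇p, u
3. ¬◇p, u
4. ¬p, u
5. ◇p, v
6. ¬p, v
7. p, w
Accessibility: uRu, uRv, vRu, vRv, vRw, wRv, wRw
The negation has an open branch (countermodel exists).

No, not valid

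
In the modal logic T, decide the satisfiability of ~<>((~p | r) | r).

Satisfiable (open branch found)

1. ~<>((~p | r) | r), 0
2. ~((~p | r) | r), 0
3. ~(~p | r), 0
4. ~r, 0
5. p, 0
Accessibility: 0R0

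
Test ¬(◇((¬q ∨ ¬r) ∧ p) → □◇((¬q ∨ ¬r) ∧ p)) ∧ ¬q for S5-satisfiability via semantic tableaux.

1. ¬(◇((¬q ∨ ¬r) ∧ p) → □◇((¬q ∨ ¬r) ∧ p)) ∧ ¬q, 0
2. ¬(◇((¬q ∨ ¬r) ∧ p) → □◇((¬q ∨ ¬r) ∧ p)), 0
3. ¬q, 0
4. ◇((¬q ∨ ¬r) ∧ p), 0
5. ¬□◇((¬q ∨ ¬r) ∧ p), 0
6. (¬q ∨ ¬r) ∧ p, 1
7. ¬q ∨ ¬r, 1
8. p, 1
9. ¬r, 1
10. ¬◇((¬q ∨ ¬r) ∧ p), 2
11. ¬((¬q ∨ ¬r) ∧ p), 0
12. ¬((¬q ∨ ¬r) ∧ p), 1
13. ¬((¬q ∨ ¬r) ∧ p), 2
14. ¬p, 0
15. ¬(¬q ∨ ¬r), 1
16. q, 1
17. r, 1
Accessibility: 0R0, 0R1, 0R2, 1R0, 1R1, 1R2, 2R0, 2R1, 2R2
Branch closes: r and ¬r both at 1.
Every branch closes; the branch above is one of them.

Unsatisfiable (every branch closes)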